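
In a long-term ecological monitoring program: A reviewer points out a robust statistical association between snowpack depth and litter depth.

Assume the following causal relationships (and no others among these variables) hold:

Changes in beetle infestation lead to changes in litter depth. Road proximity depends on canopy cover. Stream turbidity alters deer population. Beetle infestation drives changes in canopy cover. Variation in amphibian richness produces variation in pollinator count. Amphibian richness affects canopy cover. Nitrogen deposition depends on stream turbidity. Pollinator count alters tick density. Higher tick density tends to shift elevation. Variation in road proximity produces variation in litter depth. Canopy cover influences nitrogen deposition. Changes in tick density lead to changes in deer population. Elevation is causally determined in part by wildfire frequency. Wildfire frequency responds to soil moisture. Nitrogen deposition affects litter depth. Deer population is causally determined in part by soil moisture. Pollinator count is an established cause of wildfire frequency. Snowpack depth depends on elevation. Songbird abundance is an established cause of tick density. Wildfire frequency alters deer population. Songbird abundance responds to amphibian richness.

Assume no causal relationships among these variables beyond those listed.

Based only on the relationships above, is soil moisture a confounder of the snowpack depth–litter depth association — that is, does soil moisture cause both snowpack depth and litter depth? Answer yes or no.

no

Soil moisture has no stated causal path to litter depth. A confounder must cause both variables, so soil moisture does not qualify.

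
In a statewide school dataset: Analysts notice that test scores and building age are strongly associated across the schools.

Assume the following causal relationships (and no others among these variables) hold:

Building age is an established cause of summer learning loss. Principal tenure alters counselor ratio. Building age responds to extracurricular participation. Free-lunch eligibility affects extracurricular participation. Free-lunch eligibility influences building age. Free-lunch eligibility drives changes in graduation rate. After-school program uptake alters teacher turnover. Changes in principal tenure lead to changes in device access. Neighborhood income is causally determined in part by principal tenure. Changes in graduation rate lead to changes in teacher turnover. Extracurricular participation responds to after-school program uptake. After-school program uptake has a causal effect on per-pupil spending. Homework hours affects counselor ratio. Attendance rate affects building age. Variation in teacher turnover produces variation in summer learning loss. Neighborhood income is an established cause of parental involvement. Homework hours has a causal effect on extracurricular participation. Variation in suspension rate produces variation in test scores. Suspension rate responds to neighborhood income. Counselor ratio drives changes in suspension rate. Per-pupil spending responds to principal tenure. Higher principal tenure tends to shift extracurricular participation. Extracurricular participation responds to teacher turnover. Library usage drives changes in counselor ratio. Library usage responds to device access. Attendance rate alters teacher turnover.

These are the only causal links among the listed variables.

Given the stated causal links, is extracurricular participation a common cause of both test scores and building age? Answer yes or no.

no

Extracurricular participation has no stated causal path to test scores. A confounder must cause both variables, so extracurricular participation does not qualify.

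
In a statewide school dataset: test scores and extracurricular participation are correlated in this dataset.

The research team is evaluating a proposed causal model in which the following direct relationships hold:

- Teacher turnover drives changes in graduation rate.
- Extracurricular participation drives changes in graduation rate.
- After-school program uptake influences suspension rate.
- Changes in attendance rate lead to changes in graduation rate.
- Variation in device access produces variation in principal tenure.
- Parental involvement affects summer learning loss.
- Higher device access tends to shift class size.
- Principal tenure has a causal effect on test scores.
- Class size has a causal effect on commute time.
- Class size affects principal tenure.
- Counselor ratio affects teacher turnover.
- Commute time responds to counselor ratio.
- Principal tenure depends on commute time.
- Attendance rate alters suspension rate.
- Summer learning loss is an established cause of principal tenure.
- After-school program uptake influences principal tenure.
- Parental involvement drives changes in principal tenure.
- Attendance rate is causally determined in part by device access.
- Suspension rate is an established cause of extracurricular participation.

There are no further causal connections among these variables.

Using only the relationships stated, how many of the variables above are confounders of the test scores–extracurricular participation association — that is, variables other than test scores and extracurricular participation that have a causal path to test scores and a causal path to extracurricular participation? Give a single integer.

The common causes are: after-school program uptake (to test scores via after-school program uptake → principal tenure → test scores; to extracurricular participation via after-school program uptake → suspension rate → extracurricular participation); device access (to test scores via device access → principal tenure → test scores; to extracurricular participation via device access → attendance rate → suspension rate → extracurricular participation).
Every other variable lacks a causal path to at least one of test scores and extracurricular participation.

2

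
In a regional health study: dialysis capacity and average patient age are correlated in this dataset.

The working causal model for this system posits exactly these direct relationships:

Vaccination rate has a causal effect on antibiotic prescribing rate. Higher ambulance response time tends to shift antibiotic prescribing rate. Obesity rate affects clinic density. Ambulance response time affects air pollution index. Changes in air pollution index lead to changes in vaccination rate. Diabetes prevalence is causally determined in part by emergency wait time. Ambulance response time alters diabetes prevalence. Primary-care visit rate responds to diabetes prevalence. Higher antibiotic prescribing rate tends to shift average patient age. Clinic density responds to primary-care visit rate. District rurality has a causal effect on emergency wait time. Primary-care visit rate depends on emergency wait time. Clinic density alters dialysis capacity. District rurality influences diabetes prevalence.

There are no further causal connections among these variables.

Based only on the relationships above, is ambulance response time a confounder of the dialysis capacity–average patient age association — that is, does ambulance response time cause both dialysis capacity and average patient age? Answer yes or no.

yes

Ambulance response time has a causal path to dialysis capacity (ambulance response time → diabetes prevalence → primary-care visit rate → clinic density → dialysis capacity) and to average patient age (ambulance response time → antibiotic prescribing rate → average patient age), so it is a common cause of both — a confounder.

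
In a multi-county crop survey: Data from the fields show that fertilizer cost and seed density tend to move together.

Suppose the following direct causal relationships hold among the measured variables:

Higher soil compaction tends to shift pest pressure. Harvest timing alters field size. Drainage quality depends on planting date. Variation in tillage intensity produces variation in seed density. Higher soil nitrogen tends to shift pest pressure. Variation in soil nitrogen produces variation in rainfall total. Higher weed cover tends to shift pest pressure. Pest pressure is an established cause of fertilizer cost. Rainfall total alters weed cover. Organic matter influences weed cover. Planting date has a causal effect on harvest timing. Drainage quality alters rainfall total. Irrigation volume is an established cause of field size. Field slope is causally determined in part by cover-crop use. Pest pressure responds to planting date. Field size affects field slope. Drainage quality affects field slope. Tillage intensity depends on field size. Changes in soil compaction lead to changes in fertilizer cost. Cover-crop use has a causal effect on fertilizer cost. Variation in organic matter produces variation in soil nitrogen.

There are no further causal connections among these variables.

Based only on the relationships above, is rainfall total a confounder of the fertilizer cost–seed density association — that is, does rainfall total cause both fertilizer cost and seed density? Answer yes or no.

no

Rainfall total has no stated causal path to seed density. A confounder must cause both variables, so rainfall total does not qualify.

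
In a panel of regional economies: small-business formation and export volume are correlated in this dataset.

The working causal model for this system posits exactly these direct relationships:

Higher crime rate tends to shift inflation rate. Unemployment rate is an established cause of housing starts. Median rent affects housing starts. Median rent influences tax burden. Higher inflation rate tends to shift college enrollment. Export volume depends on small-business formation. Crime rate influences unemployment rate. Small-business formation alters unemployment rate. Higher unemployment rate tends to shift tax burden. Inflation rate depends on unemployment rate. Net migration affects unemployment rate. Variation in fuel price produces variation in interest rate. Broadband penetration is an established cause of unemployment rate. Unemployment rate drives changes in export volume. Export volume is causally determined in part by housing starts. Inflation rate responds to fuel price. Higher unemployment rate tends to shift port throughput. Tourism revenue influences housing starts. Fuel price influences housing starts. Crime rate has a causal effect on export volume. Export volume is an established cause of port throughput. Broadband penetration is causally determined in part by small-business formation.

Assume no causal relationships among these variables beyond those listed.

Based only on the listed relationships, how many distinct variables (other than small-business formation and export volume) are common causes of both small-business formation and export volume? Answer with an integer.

No listed variable has a causal path to both small-business formation and export volume, so there are no common causes.

0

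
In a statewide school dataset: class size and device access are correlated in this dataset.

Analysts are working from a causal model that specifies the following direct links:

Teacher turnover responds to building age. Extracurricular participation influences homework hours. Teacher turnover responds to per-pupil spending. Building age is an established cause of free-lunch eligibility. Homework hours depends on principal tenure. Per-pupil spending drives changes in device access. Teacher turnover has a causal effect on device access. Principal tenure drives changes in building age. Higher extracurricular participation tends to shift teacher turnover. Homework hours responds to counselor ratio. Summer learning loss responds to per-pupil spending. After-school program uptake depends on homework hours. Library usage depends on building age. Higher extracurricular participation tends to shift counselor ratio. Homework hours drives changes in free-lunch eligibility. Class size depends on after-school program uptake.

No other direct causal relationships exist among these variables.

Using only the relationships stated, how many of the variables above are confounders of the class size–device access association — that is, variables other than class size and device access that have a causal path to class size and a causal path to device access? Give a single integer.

The common causes are: extracurricular participation (to class size via extracurricular participation → homework hours → after-school program uptake → class size; to device access via extracurricular participation → teacher turnover → device access); principal tenure (to class size via principal tenure → homework hours → after-school program uptake → class size; to device access via principal tenure → building age → teacher turnover → device access).
Every other variable lacks a causal path to at least one of class size and device access.

2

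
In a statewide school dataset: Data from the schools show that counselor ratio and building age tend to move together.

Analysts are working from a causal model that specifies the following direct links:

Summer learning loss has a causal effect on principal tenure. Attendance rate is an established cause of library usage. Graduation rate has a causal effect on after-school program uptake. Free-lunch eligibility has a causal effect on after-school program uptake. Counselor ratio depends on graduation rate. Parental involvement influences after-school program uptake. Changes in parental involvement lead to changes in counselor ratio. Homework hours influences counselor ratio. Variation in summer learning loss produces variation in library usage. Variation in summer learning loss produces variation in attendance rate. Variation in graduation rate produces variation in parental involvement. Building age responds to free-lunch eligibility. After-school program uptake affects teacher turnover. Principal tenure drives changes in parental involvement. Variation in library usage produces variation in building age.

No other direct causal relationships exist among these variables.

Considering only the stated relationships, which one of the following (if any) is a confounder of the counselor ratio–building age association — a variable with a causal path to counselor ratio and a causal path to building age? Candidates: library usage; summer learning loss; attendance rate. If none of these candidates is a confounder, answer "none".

Summer learning loss causes counselor ratio (summer learning loss → principal tenure → parental involvement → counselor ratio) and also causes building age (summer learning loss → library usage → building age); it is a common cause of both.
Each of the other candidates lacks a causal path to at least one of counselor ratio and building age, so they do not confound the relationship.

summer learning loss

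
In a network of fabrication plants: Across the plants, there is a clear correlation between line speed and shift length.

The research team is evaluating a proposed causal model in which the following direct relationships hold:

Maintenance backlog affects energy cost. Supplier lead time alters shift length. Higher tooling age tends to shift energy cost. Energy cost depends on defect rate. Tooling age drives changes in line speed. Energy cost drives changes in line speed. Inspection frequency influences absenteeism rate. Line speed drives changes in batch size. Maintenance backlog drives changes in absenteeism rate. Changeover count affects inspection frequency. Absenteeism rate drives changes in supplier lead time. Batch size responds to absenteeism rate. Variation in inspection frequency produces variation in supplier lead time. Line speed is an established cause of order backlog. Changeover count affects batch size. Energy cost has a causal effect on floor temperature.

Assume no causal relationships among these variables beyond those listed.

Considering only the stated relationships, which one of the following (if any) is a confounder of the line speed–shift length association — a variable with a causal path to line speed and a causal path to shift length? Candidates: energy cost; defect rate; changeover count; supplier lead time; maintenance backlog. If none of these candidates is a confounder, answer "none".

maintenance backlog

Maintenance backlog causes line speed (maintenance backlog → energy cost → line speed) and also causes shift length (maintenance backlog → absenteeism rate → supplier lead time → shift length); it is a common cause of both.
Each of the other candidates lacks a causal path to at least one of line speed and shift length, so they do not confound the relationship.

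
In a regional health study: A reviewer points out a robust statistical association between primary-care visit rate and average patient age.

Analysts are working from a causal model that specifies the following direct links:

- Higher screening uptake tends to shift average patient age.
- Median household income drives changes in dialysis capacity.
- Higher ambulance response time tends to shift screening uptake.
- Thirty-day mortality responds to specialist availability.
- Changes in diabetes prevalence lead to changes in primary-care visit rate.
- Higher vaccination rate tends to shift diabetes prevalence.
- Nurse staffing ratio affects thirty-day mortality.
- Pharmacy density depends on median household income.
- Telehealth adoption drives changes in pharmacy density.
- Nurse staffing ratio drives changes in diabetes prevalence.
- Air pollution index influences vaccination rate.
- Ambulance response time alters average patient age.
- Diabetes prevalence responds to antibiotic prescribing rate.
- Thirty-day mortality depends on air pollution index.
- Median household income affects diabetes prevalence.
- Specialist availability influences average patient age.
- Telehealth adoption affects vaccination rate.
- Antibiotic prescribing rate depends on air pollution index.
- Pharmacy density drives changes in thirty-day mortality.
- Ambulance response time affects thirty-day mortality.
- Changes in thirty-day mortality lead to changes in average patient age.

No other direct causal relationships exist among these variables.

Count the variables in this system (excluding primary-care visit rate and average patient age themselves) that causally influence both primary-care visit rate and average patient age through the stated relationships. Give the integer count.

4

The common causes are: air pollution index (to primary-care visit rate via air pollution index → vaccination rate → diabetes prevalence → primary-care visit rate; to average patient age via air pollution index → thirty-day mortality → average patient age); median household income (to primary-care visit rate via median household income → diabetes prevalence → primary-care visit rate; to average patient age via median household income → pharmacy density → thirty-day mortality → average patient age); nurse staffing ratio (to primary-care visit rate via nurse staffing ratio → diabetes prevalence → primary-care visit rate; to average patient age via nurse staffing ratio → thirty-day mortality → average patient age); telehealth adoption (to primary-care visit rate via telehealth adoption → vaccination rate → diabetes prevalence → primary-care visit rate; to average patient age via telehealth adoption → pharmacy density → thirty-day mortality → average patient age).
Every other variable lacks a causal path to at least one of primary-care visit rate and average patient age.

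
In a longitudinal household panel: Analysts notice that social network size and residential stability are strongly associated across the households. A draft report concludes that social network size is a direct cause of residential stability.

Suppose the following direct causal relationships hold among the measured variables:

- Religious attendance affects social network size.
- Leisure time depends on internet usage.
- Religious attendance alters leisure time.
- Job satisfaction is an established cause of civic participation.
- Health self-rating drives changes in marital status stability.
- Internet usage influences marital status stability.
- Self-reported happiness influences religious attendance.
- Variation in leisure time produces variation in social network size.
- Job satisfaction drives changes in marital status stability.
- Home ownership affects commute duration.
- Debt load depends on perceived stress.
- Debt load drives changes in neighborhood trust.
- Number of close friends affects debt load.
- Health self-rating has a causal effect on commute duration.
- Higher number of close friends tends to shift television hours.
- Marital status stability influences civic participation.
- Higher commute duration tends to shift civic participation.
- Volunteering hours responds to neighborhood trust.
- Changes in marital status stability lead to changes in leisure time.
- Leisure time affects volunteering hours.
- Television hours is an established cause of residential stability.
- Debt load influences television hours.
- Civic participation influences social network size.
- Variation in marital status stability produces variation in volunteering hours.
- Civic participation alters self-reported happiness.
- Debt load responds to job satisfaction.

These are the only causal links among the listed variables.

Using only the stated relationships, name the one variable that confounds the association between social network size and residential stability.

Job satisfaction has a causal path to social network size (job satisfaction → civic participation → social network size) and a separate causal path to residential stability (job satisfaction → debt load → television hours → residential stability), so it is a common cause of both.
No stated relationship gives social network size a causal route to residential stability, so the correlation is explained by the shared upstream cause rather than a direct effect.

job satisfaction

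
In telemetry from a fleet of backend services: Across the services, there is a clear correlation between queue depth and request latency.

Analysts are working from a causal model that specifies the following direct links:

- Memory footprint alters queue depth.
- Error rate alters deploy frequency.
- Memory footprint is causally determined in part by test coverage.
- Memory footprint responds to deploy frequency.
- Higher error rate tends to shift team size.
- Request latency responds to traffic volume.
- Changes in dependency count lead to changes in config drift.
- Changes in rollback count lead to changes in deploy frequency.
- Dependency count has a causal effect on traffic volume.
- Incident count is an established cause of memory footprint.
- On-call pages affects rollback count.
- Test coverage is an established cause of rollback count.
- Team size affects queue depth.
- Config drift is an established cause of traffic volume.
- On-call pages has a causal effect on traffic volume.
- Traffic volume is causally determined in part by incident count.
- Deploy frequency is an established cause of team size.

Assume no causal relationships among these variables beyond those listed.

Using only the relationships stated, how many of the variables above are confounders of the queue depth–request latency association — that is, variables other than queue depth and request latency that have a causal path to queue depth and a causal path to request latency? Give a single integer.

The common causes are: incident count (to queue depth via incident count → memory footprint → queue depth; to request latency via incident count → traffic volume → request latency); on-call pages (to queue depth via on-call pages → rollback count → deploy frequency → memory footprint → queue depth; to request latency via on-call pages → traffic volume → request latency).
Every other variable lacks a causal path to at least one of queue depth and request latency.

2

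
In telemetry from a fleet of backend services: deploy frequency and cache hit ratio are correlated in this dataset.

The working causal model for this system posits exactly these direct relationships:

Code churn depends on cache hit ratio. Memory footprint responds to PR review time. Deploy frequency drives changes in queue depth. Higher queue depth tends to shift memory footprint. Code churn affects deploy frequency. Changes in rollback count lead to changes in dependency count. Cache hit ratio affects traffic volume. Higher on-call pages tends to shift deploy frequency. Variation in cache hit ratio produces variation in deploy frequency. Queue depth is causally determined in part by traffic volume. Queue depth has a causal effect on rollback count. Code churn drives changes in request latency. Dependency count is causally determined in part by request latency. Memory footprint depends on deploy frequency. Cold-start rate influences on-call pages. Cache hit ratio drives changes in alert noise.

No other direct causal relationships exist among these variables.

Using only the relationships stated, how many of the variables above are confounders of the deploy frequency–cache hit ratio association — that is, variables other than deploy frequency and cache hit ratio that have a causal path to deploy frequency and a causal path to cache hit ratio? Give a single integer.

No listed variable has a causal path to both deploy frequency and cache hit ratio, so there are no common causes.

0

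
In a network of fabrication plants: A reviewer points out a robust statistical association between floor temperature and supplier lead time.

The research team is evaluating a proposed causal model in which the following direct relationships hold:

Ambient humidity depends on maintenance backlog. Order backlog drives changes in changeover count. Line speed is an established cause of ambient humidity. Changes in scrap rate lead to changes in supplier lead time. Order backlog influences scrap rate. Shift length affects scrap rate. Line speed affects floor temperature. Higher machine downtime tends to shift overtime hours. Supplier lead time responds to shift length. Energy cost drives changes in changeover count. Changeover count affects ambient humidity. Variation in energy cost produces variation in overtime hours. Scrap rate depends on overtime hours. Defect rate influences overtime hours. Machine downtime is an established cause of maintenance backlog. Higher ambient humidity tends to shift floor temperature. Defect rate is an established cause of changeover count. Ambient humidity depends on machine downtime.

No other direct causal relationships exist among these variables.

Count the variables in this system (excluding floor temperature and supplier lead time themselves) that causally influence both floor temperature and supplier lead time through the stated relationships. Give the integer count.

The common causes are: defect rate (to floor temperature via defect rate → changeover count → ambient humidity → floor temperature; to supplier lead time via defect rate → overtime hours → scrap rate → supplier lead time); energy cost (to floor temperature via energy cost → changeover count → ambient humidity → floor temperature; to supplier lead time via energy cost → overtime hours → scrap rate → supplier lead time); machine downtime (to floor temperature via machine downtime → ambient humidity → floor temperature; to supplier lead time via machine downtime → overtime hours → scrap rate → supplier lead time); order backlog (to floor temperature via order backlog → changeover count → ambient humidity → floor temperature; to supplier lead time via order backlog → scrap rate → supplier lead time).
Every other variable lacks a causal path to at least one of floor temperature and supplier lead time.

4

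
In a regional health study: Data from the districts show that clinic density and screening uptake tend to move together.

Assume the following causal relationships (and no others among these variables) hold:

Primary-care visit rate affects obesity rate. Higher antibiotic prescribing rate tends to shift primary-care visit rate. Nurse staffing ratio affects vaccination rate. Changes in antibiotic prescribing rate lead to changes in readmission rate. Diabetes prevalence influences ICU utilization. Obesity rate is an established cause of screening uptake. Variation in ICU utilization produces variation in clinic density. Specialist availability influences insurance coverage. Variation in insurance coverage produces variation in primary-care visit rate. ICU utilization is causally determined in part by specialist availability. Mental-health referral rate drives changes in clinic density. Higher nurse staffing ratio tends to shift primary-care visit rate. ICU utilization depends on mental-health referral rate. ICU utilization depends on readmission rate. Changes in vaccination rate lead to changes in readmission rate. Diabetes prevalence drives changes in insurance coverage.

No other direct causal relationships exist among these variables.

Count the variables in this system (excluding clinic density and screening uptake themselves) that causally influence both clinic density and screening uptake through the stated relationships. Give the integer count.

4

The common causes are: antibiotic prescribing rate (to clinic density via antibiotic prescribing rate → readmission rate → ICU utilization → clinic density; to screening uptake via antibiotic prescribing rate → primary-care visit rate → obesity rate → screening uptake); diabetes prevalence (to clinic density via diabetes prevalence → ICU utilization → clinic density; to screening uptake via diabetes prevalence → insurance coverage → primary-care visit rate → obesity rate → screening uptake); nurse staffing ratio (to clinic density via nurse staffing ratio → vaccination rate → readmission rate → ICU utilization → clinic density; to screening uptake via nurse staffing ratio → primary-care visit rate → obesity rate → screening uptake); specialist availability (to clinic density via specialist availability → ICU utilization → clinic density; to screening uptake via specialist availability → insurance coverage → primary-care visit rate → obesity rate → screening uptake).
Every other variable lacks a causal path to at least one of clinic density and screening uptake.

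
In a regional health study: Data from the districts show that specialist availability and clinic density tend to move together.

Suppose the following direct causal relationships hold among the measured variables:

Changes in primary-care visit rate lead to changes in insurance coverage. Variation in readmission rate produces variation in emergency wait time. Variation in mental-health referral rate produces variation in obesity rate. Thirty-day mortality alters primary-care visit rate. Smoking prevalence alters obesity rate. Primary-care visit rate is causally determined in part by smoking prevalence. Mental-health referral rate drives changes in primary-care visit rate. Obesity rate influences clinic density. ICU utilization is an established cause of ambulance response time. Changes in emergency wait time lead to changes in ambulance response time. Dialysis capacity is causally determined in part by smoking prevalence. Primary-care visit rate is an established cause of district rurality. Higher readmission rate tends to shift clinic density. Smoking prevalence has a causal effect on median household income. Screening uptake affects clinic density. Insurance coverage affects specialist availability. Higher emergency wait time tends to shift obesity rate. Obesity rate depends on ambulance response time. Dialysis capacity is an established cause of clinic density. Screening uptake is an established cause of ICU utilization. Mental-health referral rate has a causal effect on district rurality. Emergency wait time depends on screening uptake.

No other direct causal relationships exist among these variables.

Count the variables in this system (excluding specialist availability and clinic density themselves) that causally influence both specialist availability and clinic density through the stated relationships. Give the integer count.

2

The common causes are: mental-health referral rate (to specialist availability via mental-health referral rate → primary-care visit rate → insurance coverage → specialist availability; to clinic density via mental-health referral rate → obesity rate → clinic density); smoking prevalence (to specialist availability via smoking prevalence → primary-care visit rate → insurance coverage → specialist availability; to clinic density via smoking prevalence → obesity rate → clinic density).
Every other variable lacks a causal path to at least one of specialist availability and clinic density.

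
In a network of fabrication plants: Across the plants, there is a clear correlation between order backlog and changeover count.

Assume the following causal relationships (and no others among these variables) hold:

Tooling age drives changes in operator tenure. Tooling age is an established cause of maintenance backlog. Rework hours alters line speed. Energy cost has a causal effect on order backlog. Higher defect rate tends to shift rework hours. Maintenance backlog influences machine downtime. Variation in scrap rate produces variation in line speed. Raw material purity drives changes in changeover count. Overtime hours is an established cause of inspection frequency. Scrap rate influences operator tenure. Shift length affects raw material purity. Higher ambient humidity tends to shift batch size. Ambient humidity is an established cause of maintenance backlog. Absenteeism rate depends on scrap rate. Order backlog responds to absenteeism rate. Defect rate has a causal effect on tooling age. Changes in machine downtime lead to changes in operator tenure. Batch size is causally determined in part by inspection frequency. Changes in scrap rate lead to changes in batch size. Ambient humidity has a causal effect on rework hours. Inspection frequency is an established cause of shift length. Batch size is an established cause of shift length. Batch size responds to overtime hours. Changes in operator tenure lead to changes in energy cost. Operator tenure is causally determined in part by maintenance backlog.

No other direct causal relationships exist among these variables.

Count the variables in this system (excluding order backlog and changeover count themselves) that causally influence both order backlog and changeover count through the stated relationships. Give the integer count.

2

The common causes are: ambient humidity (to order backlog via ambient humidity → maintenance backlog → operator tenure → energy cost → order backlog; to changeover count via ambient humidity → batch size → shift length → raw material purity → changeover count); scrap rate (to order backlog via scrap rate → absenteeism rate → order backlog; to changeover count via scrap rate → batch size → shift length → raw material purity → changeover count).
Every other variable lacks a causal path to at least one of order backlog and changeover count.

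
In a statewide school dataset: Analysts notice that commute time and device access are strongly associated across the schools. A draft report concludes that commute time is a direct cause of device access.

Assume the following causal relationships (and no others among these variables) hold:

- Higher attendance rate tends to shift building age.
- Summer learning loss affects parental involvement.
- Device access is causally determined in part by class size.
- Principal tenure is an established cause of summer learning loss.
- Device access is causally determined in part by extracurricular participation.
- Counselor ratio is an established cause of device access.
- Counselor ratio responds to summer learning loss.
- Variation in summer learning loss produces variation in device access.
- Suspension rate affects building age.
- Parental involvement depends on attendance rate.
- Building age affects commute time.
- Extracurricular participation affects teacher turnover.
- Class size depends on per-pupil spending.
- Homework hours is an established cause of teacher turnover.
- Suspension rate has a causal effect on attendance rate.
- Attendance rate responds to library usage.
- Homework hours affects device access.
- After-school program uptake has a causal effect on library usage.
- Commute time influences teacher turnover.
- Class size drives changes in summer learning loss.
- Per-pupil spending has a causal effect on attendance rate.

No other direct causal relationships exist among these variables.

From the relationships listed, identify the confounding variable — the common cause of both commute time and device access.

Per-pupil spending has a causal path to commute time (per-pupil spending → attendance rate → building age → commute time) and a separate causal path to device access (per-pupil spending → class size → device access), so it is a common cause of both.
No stated relationship gives commute time a causal route to device access, so the correlation is explained by the shared upstream cause rather than a direct effect.

per-pupil spending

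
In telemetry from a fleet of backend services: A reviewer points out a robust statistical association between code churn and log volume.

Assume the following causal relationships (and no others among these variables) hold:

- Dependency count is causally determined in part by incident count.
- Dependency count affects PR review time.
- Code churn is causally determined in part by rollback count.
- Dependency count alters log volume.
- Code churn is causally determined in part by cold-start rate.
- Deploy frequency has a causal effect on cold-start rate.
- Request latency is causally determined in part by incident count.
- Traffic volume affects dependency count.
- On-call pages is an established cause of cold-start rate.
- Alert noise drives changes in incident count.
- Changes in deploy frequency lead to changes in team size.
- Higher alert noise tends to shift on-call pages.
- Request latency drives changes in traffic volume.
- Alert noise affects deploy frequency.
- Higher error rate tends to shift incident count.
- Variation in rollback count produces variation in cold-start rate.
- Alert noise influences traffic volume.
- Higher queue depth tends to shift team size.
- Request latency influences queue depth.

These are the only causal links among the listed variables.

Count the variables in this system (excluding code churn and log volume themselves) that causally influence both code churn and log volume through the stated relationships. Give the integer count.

1

The common causes are: alert noise (to code churn via alert noise → on-call pages → cold-start rate → code churn; to log volume via alert noise → incident count → dependency count → log volume).
Every other variable lacks a causal path to at least one of code churn and log volume.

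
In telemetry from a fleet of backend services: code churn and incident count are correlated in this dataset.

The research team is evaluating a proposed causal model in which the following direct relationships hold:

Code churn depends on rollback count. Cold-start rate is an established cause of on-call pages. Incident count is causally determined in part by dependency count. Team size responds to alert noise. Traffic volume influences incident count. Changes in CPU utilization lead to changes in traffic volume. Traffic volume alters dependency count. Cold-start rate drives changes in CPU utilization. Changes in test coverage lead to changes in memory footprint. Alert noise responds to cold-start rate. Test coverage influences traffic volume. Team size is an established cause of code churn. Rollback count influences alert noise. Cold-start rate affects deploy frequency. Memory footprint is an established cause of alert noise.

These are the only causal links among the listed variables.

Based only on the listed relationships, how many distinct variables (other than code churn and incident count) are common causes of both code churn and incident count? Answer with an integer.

2

The common causes are: cold-start rate (to code churn via cold-start rate → alert noise → team size → code churn; to incident count via cold-start rate → CPU utilization → traffic volume → incident count); test coverage (to code churn via test coverage → memory footprint → alert noise → team size → code churn; to incident count via test coverage → traffic volume → incident count).
Every other variable lacks a causal path to at least one of code churn and incident count.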